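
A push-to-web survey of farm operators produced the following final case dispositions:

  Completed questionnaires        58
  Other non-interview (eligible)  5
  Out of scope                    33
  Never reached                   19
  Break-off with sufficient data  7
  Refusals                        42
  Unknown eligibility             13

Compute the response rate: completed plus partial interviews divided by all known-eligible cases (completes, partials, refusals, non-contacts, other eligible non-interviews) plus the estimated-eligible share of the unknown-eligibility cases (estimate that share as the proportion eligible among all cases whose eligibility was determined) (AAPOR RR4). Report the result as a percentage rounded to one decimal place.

46.0%

Numerator: 58 + 7 = 65
Known eligible: 58 + 7 + 42 + 19 + 5 = 131
e = 131 / (131 + 33) = 131 / 164 = 0.7988
Estimated eligible among unknowns: 0.7988 × 13 = 10.38
Denom: 131 + 10.38 = 141.38
RR4 = 65 / 141.38 = 0.4598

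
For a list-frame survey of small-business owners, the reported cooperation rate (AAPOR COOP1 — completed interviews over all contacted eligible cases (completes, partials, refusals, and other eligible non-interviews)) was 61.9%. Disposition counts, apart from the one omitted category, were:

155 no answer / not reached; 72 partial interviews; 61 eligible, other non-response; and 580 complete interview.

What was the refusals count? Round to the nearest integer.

224

COOP1 = 580 / D = 0.619
D = 580 / 0.619 = 937.0
Other denominator terms total 713
refusals = 937.0 − 713 ≈ 224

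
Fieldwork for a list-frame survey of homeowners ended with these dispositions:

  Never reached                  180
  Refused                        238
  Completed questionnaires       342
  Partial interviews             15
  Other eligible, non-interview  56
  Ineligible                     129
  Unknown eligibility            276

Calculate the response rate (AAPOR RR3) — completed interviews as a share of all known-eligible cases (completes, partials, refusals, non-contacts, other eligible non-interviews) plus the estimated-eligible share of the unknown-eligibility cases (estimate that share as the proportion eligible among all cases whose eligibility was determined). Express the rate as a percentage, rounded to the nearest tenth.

Numerator: 342
Known eligible: 342 + 15 + 238 + 180 + 56 = 831
e = 831 / (831 + 129) = 831 / 960 = 0.8656
e × U: 0.8656 × 276 = 238.91
Denom: 831 + 238.91 = 1069.91
RR3 = 342 / 1069.91 = 0.3197

32.0%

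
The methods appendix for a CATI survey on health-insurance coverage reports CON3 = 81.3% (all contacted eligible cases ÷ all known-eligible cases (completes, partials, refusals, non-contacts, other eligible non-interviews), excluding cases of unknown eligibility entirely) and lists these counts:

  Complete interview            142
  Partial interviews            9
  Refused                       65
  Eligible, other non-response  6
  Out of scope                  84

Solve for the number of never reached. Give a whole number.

Top → 142 + 9 + 65 + 6 = 222
CON3 = 222 / D = 0.813
D = 222 / 0.813 = 273.1
Other denominator terms total 222
never reached = 273.1 − 222 ≈ 51

51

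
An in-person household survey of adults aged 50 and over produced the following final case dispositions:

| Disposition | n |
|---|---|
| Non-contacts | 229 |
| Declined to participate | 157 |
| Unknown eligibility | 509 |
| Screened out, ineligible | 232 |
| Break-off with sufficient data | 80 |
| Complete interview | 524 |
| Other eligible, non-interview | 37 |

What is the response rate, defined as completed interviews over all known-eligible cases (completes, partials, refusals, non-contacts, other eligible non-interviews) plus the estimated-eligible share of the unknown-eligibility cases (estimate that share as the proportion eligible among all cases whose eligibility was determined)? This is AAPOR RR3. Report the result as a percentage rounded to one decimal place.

Top → 524
Eligible (known) → 524 + 80 + 157 + 229 + 37 = 1027
e = 1027 / (1027 + 232) = 1027 / 1259 = 0.8157
e × U → 0.8157 × 509 = 415.19
Denom → 1027 + 415.19 = 1442.19
RR3 = 524 / 1442.19 = 0.3633

36.3%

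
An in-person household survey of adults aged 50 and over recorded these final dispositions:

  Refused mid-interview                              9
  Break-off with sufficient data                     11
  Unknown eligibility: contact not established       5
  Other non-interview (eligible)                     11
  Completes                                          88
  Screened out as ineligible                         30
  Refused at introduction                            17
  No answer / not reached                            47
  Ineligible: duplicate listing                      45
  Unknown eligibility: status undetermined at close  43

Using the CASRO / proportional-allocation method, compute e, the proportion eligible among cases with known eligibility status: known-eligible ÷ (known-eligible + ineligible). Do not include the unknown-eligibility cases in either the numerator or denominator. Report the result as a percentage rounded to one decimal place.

70.9%

Declined to participate = 17 + 9 = 26
Eligibility not determined = 5 + 43 = 48
Not eligible = 30 + 45 = 75
Determined eligible → 88 + 11 + 26 + 47 + 11 = 183
e = 183 / (183 + 75) = 183 / 258 = 0.7093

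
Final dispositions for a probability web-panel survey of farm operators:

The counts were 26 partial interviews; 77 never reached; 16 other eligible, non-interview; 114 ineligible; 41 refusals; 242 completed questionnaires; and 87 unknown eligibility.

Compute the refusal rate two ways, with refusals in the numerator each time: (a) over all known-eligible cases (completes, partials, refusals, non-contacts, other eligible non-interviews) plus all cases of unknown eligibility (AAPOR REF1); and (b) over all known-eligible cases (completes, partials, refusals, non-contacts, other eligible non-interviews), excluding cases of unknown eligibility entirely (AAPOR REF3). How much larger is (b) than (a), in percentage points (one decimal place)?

Top: 41
Denom: 242 + 26 + 41 + 77 + 16 + 87 = 489
REF1 = 41 / 489 = 0.0838
Denom: 242 + 26 + 41 + 77 + 16 = 402
REF3 = 41 / 402 = 0.1020
Difference = 10.20 − 8.38 = 1.82 percentage points

1.8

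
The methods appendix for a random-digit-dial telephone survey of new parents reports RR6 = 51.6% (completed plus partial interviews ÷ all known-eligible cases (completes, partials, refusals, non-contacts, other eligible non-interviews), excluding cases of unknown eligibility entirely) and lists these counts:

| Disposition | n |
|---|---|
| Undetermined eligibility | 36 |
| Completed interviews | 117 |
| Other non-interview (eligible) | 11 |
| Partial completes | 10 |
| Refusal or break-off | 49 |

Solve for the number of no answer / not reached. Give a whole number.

Numerator → 117 + 10 = 127
RR6 = 127 / D = 0.516
D = 127 / 0.516 = 246.1
Rest of base = 187
no answer / not reached = 246.1 − 187 ≈ 59

59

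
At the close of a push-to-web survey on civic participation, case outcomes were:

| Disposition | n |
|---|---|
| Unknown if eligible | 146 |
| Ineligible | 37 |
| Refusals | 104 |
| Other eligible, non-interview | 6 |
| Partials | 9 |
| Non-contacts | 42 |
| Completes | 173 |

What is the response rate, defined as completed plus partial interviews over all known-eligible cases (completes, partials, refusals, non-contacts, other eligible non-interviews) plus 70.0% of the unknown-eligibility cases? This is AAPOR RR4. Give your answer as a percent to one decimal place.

Top → 173 + 9 = 182
Known eligible → 173 + 9 + 104 + 42 + 6 = 334
e × U → 0.7000 × 146 = 102.20
Denom → 334 + 102.20 = 436.20
RR4 = 182 / 436.20 = 0.4172

41.7%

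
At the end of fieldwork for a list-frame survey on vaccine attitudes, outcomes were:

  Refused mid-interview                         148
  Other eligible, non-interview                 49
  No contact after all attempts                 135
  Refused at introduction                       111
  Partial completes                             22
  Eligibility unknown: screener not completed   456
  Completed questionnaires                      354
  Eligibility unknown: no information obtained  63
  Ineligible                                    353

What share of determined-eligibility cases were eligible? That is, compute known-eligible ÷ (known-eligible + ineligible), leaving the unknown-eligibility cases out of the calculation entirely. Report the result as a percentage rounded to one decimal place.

Refusal or break-off = 111 + 148 = 259
Unknown eligibility = 456 + 63 = 519
Eligible (known) = 354 + 22 + 259 + 135 + 49 = 819
e = 819 / (819 + 353) = 819 / 1172 = 0.6988

69.9%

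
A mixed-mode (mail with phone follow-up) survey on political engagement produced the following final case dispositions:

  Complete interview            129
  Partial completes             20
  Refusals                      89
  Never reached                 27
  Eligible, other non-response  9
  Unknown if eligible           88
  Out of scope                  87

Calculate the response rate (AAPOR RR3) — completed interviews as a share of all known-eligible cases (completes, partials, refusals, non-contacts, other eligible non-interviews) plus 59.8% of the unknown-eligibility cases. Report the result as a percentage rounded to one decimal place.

Numerator: 129
Determined eligible: 129 + 20 + 89 + 27 + 9 = 274
Estimated eligible among unknowns: 0.5980 × 88 = 52.62
Base: 274 + 52.62 = 326.62
RR3 = 129 / 326.62 = 0.3950

39.5%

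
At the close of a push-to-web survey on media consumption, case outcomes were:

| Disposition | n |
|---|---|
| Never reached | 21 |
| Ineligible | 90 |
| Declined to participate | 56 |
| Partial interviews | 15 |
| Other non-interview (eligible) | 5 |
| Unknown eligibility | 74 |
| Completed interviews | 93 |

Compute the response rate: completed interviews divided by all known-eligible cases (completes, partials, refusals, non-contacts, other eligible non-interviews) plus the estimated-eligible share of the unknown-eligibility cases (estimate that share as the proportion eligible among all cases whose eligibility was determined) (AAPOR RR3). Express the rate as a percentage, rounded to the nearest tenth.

Numerator → 93
Eligible (known) → 93 + 15 + 56 + 21 + 5 = 190
e = 190 / (190 + 90) = 190 / 280 = 0.6786
e × U → 0.6786 × 74 = 50.22
Denom → 190 + 50.22 = 240.22
RR3 = 93 / 240.22 = 0.3871

38.7%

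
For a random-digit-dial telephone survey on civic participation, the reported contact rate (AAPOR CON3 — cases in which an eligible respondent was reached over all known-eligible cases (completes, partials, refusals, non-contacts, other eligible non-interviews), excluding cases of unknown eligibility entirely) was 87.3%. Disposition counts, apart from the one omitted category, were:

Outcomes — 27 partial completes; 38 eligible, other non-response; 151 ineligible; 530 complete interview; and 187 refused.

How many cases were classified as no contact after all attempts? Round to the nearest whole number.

Numerator → 530 + 27 + 187 + 38 = 782
CON3 = 782 / D = 0.873
D = 782 / 0.873 = 895.8
Rest of base = 782
no contact after all attempts = 895.8 − 782 ≈ 114

114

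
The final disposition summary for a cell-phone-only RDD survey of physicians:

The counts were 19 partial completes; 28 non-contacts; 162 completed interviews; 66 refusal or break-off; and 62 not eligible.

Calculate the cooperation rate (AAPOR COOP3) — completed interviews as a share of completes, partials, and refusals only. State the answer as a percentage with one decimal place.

65.6%

Num = 162
Denominator = 162 + 19 + 66 = 247
COOP3 = 162 / 247 = 0.6559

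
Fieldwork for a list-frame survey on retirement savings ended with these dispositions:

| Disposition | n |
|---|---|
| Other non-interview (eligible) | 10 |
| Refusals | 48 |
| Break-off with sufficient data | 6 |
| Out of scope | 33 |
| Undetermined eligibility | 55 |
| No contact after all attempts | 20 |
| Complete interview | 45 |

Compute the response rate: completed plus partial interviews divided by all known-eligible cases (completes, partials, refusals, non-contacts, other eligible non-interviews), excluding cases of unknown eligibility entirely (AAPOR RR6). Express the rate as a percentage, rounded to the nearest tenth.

Numerator = 45 + 6 = 51
Base = 45 + 6 + 48 + 20 + 10 = 129
RR6 = 51 / 129 = 0.3953

39.5%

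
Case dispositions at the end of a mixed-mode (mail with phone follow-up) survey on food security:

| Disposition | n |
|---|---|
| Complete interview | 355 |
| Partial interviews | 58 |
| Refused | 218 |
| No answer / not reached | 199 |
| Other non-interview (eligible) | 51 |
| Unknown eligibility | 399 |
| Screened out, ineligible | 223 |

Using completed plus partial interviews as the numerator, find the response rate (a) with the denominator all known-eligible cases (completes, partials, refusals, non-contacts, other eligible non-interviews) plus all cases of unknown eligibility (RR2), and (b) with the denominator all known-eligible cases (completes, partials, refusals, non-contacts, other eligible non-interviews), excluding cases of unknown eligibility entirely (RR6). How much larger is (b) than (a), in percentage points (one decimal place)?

Num = 355 + 58 = 413
Base = 355 + 58 + 218 + 199 + 51 + 399 = 1280
RR2 = 413 / 1280 = 0.3227
Base = 355 + 58 + 218 + 199 + 51 = 881
RR6 = 413 / 881 = 0.4688
Difference = 46.88 − 32.27 = 14.61 percentage points

14.6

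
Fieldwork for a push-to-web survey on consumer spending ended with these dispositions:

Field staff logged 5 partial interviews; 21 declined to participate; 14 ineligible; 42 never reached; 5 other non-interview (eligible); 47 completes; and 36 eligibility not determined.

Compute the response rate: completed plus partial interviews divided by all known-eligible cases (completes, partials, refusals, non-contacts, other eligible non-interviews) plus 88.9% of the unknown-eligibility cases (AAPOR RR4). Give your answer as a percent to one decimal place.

34.2%

Num: 47 + 5 = 52
Determined eligible: 47 + 5 + 21 + 42 + 5 = 120
Estimated eligible among unknowns: 0.8890 × 36 = 32.00
Base: 120 + 32.00 = 152.00
RR4 = 52 / 152.00 = 0.3421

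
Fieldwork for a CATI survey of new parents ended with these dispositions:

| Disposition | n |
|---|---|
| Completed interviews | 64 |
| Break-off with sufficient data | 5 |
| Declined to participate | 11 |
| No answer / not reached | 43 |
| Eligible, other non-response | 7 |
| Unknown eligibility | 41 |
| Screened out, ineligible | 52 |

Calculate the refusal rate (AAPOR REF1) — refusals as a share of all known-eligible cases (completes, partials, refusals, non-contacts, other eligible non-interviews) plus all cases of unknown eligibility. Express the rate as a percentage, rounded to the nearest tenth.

6.4%

Top = 11
Denom = 64 + 5 + 11 + 43 + 7 + 41 = 171
REF1 = 11 / 171 = 0.0643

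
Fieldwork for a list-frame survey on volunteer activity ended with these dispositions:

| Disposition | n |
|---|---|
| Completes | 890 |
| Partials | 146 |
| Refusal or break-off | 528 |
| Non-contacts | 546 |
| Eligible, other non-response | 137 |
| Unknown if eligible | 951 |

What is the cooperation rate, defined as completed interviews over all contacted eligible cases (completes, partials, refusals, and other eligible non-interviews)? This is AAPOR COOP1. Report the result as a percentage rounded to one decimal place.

Numerator: 890
Denom: 890 + 146 + 528 + 137 = 1701
COOP1 = 890 / 1701 = 0.5232

52.3%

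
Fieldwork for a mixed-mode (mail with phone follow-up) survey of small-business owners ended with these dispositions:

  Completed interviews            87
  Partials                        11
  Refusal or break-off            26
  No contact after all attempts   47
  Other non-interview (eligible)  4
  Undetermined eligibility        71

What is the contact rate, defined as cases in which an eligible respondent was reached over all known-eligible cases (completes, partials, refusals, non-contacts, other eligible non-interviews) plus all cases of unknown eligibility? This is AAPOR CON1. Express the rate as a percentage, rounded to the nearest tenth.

Top = 87 + 11 + 26 + 4 = 128
Base = 87 + 11 + 26 + 47 + 4 + 71 = 246
CON1 = 128 / 246 = 0.5203

52.0%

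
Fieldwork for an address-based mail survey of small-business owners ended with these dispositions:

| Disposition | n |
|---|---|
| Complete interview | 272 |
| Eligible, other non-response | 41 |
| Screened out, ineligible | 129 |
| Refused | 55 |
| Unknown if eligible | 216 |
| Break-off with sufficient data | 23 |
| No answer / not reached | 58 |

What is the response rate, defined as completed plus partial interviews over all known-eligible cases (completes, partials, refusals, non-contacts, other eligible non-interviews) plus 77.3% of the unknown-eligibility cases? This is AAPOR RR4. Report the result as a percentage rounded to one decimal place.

Numerator = 272 + 23 = 295
Known eligible = 272 + 23 + 55 + 58 + 41 = 449
e × U = 0.7730 × 216 = 166.97
Denom = 449 + 166.97 = 615.97
RR4 = 295 / 615.97 = 0.4789

47.9%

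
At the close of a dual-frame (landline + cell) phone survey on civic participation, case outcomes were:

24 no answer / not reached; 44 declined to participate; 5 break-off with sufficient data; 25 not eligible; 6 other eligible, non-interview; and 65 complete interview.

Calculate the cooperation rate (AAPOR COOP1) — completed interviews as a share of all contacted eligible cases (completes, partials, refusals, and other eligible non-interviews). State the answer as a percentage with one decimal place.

Num: 65
Base: 65 + 5 + 44 + 6 = 120
COOP1 = 65 / 120 = 0.5417

54.2%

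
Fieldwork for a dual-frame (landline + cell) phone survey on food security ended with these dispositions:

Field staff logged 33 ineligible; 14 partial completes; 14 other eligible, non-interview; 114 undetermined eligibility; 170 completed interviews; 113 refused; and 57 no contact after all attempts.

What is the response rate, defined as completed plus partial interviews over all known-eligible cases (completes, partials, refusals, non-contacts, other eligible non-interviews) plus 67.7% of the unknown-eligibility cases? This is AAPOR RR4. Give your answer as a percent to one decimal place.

41.3%

Numerator: 170 + 14 = 184
Determined eligible: 170 + 14 + 113 + 57 + 14 = 368
Estimated eligible among unknowns: 0.6770 × 114 = 77.18
Denom: 368 + 77.18 = 445.18
RR4 = 184 / 445.18 = 0.4133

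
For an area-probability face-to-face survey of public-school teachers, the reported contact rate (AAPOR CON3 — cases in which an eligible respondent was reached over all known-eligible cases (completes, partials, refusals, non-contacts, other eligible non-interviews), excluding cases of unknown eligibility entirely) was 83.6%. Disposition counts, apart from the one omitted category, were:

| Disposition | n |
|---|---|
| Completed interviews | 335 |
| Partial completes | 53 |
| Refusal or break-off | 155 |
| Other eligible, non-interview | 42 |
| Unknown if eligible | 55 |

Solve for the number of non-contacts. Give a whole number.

115

Top → 335 + 53 + 155 + 42 = 585
CON3 = 585 / D = 0.836
D = 585 / 0.836 = 699.8
Remaining denominator categories sum to 585
non-contacts = 699.8 − 585 ≈ 115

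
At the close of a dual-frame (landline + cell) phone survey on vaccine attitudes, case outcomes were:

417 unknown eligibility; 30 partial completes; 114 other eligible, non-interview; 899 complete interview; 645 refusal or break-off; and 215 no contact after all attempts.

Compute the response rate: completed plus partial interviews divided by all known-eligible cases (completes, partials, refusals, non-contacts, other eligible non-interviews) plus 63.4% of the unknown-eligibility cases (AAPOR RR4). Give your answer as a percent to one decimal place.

42.9%

Num = 899 + 30 = 929
Eligible (known) = 899 + 30 + 645 + 215 + 114 = 1903
Eligible share of unknowns = 0.6340 × 417 = 264.38
Denom = 1903 + 264.38 = 2167.38
RR4 = 929 / 2167.38 = 0.4286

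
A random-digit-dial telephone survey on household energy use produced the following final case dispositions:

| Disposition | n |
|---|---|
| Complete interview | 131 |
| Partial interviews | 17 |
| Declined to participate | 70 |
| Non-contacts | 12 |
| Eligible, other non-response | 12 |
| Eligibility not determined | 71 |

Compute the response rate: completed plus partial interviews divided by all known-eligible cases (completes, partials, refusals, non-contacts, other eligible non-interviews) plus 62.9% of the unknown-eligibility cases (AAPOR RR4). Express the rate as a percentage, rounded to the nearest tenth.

51.6%

Numerator → 131 + 17 = 148
Determined eligible → 131 + 17 + 70 + 12 + 12 = 242
Estimated eligible among unknowns → 0.6290 × 71 = 44.66
Denom → 242 + 44.66 = 286.66
RR4 = 148 / 286.66 = 0.5163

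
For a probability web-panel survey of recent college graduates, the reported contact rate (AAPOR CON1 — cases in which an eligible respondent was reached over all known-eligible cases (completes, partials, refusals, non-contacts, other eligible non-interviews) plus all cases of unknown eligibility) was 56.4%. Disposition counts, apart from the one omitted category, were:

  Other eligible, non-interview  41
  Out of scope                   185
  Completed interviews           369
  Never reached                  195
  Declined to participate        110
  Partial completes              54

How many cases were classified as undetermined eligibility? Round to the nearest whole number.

Numerator = 369 + 54 + 110 + 41 = 574
CON1 = 574 / D = 0.564
D = 574 / 0.564 = 1017.7
Remaining denominator categories sum to 769
undetermined eligibility = 1017.7 − 769 ≈ 249

249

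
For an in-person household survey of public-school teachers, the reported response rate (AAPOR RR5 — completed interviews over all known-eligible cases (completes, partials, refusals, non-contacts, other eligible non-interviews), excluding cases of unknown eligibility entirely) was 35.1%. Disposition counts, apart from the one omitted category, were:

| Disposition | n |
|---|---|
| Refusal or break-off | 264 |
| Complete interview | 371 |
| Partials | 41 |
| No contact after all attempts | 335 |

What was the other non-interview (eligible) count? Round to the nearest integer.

RR5 = 371 / D = 0.351
D = 371 / 0.351 = 1057.0
Remaining denominator categories sum to 1011
other non-interview (eligible) = 1057.0 − 1011 ≈ 46

46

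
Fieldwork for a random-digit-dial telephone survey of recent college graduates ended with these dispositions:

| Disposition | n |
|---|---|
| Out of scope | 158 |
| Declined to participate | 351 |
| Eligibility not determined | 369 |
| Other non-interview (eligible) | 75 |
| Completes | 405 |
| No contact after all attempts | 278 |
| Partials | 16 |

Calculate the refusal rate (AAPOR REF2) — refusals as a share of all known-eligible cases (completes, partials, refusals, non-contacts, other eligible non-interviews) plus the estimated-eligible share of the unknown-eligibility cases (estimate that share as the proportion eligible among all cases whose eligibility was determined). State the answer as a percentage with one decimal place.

24.2%

Numerator → 351
Determined eligible → 405 + 16 + 351 + 278 + 75 = 1125
e = 1125 / (1125 + 158) = 1125 / 1283 = 0.8769
Eligible share of unknowns → 0.8769 × 369 = 323.58
Denom → 1125 + 323.58 = 1448.58
REF2 = 351 / 1448.58 = 0.2423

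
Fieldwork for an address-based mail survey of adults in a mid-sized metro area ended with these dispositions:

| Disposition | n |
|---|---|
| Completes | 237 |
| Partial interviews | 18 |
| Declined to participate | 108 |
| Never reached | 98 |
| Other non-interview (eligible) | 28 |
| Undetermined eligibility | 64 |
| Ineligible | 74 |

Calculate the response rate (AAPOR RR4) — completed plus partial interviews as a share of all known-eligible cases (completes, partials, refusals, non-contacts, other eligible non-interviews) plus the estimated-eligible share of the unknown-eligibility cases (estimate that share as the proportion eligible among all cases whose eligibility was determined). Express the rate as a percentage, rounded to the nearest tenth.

46.8%

Top: 237 + 18 = 255
Eligible (known): 237 + 18 + 108 + 98 + 28 = 489
e = 489 / (489 + 74) = 489 / 563 = 0.8686
e × U: 0.8686 × 64 = 55.59
Base: 489 + 55.59 = 544.59
RR4 = 255 / 544.59 = 0.4682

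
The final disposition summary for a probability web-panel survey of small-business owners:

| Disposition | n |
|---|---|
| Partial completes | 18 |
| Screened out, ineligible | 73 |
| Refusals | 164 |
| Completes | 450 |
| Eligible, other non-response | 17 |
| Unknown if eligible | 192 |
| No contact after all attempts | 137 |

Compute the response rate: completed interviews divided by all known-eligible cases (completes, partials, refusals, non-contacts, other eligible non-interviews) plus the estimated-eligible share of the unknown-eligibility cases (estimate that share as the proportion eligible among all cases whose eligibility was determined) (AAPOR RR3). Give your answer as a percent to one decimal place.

Numerator = 450
Eligible (known) = 450 + 18 + 164 + 137 + 17 = 786
e = 786 / (786 + 73) = 786 / 859 = 0.9150
Eligible share of unknowns = 0.9150 × 192 = 175.68
Base = 786 + 175.68 = 961.68
RR3 = 450 / 961.68 = 0.4679

46.8%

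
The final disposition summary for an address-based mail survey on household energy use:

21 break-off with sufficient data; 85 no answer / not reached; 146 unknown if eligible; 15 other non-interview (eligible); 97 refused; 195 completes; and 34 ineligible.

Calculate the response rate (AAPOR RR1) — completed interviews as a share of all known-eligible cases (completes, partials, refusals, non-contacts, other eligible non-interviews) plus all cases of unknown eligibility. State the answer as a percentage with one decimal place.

34.9%

Top: 195
Denominator: 195 + 21 + 97 + 85 + 15 + 146 = 559
RR1 = 195 / 559 = 0.3488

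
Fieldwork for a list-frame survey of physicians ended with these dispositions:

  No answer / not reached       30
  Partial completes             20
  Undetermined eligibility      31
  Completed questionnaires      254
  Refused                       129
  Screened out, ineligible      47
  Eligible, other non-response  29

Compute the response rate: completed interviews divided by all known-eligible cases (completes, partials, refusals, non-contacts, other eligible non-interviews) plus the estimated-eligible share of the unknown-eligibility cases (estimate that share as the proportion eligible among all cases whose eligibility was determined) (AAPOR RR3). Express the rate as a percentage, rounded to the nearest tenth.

Top → 254
Eligible (known) → 254 + 20 + 129 + 30 + 29 = 462
e = 462 / (462 + 47) = 462 / 509 = 0.9077
e × U → 0.9077 × 31 = 28.14
Denominator → 462 + 28.14 = 490.14
RR3 = 254 / 490.14 = 0.5182

51.8%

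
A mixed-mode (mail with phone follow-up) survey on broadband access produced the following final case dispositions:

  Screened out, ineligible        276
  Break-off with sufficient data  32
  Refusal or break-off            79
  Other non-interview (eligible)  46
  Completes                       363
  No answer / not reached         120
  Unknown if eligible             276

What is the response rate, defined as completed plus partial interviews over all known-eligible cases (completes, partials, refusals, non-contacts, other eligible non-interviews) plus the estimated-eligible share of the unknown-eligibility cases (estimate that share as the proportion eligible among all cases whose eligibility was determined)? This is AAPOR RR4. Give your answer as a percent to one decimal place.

47.4%

Num: 363 + 32 = 395
Eligible (known): 363 + 32 + 79 + 120 + 46 = 640
e = 640 / (640 + 276) = 640 / 916 = 0.6987
e × U: 0.6987 × 276 = 192.84
Denom: 640 + 192.84 = 832.84
RR4 = 395 / 832.84 = 0.4743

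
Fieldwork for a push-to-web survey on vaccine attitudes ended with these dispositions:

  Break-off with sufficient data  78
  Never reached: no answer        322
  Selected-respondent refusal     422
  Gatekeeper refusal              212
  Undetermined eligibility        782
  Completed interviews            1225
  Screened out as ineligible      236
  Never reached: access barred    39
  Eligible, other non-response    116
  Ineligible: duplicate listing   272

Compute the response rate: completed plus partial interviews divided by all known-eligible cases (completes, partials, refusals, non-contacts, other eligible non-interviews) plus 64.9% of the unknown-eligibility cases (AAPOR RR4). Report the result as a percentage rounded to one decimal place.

Declined to participate = 212 + 422 = 634
Never reached = 322 + 39 = 361
Screened out, ineligible = 236 + 272 = 508
Numerator → 1225 + 78 = 1303
Determined eligible → 1225 + 78 + 634 + 361 + 116 = 2414
Eligible share of unknowns → 0.6490 × 782 = 507.52
Denominator → 2414 + 507.52 = 2921.52
RR4 = 1303 / 2921.52 = 0.4460

44.6%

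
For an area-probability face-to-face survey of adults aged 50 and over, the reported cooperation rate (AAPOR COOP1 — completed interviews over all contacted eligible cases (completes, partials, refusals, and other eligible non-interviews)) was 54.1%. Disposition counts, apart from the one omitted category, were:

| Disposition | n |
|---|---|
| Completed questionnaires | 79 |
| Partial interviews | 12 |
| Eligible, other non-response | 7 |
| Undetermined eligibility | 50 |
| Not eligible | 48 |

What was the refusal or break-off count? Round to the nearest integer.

48

COOP1 = 79 / D = 0.541
D = 79 / 0.541 = 146.0
Other denominator terms total 98
refusal or break-off = 146.0 − 98 ≈ 48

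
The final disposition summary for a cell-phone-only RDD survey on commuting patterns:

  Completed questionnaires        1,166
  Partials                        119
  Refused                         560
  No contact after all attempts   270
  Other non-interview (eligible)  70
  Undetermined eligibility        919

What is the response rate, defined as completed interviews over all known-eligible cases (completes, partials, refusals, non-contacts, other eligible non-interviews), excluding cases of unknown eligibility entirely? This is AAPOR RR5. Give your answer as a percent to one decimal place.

Top → 1166
Base → 1166 + 119 + 560 + 270 + 70 = 2185
RR5 = 1166 / 2185 = 0.5336

53.4%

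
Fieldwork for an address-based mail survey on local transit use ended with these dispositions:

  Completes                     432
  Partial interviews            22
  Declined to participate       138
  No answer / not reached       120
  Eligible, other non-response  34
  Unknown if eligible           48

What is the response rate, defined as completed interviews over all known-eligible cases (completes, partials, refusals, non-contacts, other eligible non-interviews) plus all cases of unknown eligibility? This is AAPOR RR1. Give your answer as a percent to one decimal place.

54.4%

Top → 432
Base → 432 + 22 + 138 + 120 + 34 + 48 = 794
RR1 = 432 / 794 = 0.5441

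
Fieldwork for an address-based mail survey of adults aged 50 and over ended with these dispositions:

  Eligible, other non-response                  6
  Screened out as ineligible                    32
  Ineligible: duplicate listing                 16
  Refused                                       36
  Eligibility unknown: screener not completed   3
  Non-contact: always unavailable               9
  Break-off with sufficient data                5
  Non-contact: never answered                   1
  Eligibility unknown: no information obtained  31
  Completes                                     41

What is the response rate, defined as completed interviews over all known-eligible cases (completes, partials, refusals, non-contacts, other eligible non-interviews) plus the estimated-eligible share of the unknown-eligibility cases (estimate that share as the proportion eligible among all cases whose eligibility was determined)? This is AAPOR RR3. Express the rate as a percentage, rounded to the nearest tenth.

33.9%

No contact after all attempts = 1 + 9 = 10
Eligibility not determined = 3 + 31 = 34
Ineligible = 32 + 16 = 48
Numerator → 41
Known eligible → 41 + 5 + 36 + 10 + 6 = 98
e = 98 / (98 + 48) = 98 / 146 = 0.6712
Eligible share of unknowns → 0.6712 × 34 = 22.82
Base → 98 + 22.82 = 120.82
RR3 = 41 / 120.82 = 0.3393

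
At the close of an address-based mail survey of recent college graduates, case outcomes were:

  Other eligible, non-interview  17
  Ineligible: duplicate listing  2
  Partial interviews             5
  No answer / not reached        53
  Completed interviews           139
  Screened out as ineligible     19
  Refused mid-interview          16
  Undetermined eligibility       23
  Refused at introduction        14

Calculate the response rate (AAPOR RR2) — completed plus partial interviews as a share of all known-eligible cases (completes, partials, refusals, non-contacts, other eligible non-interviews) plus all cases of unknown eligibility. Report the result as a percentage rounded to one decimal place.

53.9%

Refused = 14 + 16 = 30
Out of scope = 19 + 2 = 21
Num: 139 + 5 = 144
Denom: 139 + 5 + 30 + 53 + 17 + 23 = 267
RR2 = 144 / 267 = 0.5393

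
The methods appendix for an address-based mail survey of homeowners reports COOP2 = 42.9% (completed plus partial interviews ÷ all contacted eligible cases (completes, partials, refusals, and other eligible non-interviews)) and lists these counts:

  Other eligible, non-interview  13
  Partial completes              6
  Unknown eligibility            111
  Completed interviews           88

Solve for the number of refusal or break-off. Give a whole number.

Num = 88 + 6 = 94
COOP2 = 94 / D = 0.429
D = 94 / 0.429 = 219.1
Other denominator terms total 107
refusal or break-off = 219.1 − 107 ≈ 112

112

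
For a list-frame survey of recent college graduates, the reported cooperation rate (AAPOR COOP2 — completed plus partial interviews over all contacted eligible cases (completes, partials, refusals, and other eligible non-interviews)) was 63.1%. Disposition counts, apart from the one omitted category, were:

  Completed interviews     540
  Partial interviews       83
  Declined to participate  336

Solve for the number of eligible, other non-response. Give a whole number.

Numerator: 540 + 83 = 623
COOP2 = 623 / D = 0.631
D = 623 / 0.631 = 987.3
Remaining denominator categories sum to 959
eligible, other non-response = 987.3 − 959 ≈ 28

28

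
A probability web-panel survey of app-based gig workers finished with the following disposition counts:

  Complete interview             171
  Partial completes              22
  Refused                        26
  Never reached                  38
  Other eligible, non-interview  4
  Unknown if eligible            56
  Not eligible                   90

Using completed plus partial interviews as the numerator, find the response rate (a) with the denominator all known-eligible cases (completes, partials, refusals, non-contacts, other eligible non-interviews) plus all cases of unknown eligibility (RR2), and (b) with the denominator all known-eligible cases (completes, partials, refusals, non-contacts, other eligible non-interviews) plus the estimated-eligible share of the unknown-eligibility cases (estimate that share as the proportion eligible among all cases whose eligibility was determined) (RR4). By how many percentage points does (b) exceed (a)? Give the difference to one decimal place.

2.9

Numerator → 171 + 22 = 193
Base → 171 + 22 + 26 + 38 + 4 + 56 = 317
RR2 = 193 / 317 = 0.6088
Determined eligible → 171 + 22 + 26 + 38 + 4 = 261
e = 261 / (261 + 90) = 261 / 351 = 0.7436
e × U → 0.7436 × 56 = 41.64
Base → 261 + 41.64 = 302.64
RR4 = 193 / 302.64 = 0.6377
Difference = 63.77 − 60.88 = 2.89 percentage points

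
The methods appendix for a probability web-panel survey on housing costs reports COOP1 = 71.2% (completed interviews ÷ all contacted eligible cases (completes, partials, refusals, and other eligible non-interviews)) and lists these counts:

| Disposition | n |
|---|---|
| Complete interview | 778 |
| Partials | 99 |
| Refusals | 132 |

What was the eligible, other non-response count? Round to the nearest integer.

84

COOP1 = 778 / D = 0.712
D = 778 / 0.712 = 1092.7
Rest of base = 1009
eligible, other non-response = 1092.7 − 1009 ≈ 84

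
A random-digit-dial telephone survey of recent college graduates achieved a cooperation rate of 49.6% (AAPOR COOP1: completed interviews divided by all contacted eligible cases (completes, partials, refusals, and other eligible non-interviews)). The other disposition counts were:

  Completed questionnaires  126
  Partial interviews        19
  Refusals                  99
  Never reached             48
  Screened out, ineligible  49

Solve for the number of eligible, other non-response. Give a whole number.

COOP1 = 126 / D = 0.496
D = 126 / 0.496 = 254.0
Other denominator terms total 244
eligible, other non-response = 254.0 − 244 ≈ 10

10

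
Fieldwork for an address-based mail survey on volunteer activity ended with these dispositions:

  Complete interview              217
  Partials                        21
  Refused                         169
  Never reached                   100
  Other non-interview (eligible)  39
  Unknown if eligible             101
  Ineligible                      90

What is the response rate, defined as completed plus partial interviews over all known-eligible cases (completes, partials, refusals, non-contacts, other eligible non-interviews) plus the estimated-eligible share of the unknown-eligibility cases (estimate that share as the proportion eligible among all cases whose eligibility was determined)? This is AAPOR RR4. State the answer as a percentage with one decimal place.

Numerator: 217 + 21 = 238
Determined eligible: 217 + 21 + 169 + 100 + 39 = 546
e = 546 / (546 + 90) = 546 / 636 = 0.8585
e × U: 0.8585 × 101 = 86.71
Denominator: 546 + 86.71 = 632.71
RR4 = 238 / 632.71 = 0.3762

37.6%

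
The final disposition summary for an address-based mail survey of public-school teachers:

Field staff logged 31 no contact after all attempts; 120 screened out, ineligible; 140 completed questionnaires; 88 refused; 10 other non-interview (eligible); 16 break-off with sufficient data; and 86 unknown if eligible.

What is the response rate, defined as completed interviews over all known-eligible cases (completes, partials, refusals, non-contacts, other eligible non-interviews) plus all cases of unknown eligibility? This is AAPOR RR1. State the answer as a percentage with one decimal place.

Numerator = 140
Denom = 140 + 16 + 88 + 31 + 10 + 86 = 371
RR1 = 140 / 371 = 0.3774

37.7%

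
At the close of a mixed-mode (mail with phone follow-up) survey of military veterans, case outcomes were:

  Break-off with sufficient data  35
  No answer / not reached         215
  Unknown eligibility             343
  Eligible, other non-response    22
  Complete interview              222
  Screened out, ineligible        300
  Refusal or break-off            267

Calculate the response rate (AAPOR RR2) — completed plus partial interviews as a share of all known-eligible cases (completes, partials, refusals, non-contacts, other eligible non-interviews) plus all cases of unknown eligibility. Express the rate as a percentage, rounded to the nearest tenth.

Top → 222 + 35 = 257
Denom → 222 + 35 + 267 + 215 + 22 + 343 = 1104
RR2 = 257 / 1104 = 0.2328

23.3%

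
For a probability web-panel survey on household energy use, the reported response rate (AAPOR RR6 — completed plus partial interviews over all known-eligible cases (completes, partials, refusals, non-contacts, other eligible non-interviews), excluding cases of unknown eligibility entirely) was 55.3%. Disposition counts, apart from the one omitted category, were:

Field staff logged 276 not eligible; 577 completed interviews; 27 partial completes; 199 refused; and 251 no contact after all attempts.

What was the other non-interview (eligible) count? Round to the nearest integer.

Top → 577 + 27 = 604
RR6 = 604 / D = 0.553
D = 604 / 0.553 = 1092.2
Other denominator terms total 1054
other non-interview (eligible) = 1092.2 − 1054 ≈ 38

38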